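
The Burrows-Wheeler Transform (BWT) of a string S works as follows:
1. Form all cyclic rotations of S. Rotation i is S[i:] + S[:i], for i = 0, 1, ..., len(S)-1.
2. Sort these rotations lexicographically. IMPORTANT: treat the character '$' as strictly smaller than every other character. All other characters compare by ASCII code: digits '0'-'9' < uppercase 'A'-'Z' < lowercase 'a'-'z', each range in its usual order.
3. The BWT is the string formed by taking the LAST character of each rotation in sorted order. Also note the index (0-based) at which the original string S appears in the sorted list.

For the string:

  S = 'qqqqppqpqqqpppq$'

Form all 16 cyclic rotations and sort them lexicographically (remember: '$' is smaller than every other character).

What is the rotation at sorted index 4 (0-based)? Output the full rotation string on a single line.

Answer: pq$qqqqppqpqqqpp

Derivation:
All 16 rotations (rotation i = S[i:]+S[:i]):
  rot[0] = qqqqppqpqqqpppq$
  rot[1] = qqqppqpqqqpppq$q
  rot[2] = qqppqpqqqpppq$qq
  rot[3] = qppqpqqqpppq$qqq
  rot[4] = ppqpqqqpppq$qqqq
  rot[5] = pqpqqqpppq$qqqqp
  rot[6] = qpqqqpppq$qqqqpp
  rot[7] = pqqqpppq$qqqqppq
  rot[8] = qqqpppq$qqqqppqp
  rot[9] = qqpppq$qqqqppqpq
  rot[10] = qpppq$qqqqppqpqq
  rot[11] = pppq$qqqqppqpqqq
  rot[12] = ppq$qqqqppqpqqqp
  rot[13] = pq$qqqqppqpqqqpp
  rot[14] = q$qqqqppqpqqqppp
  rot[15] = $qqqqppqpqqqpppq
Sorted (with $ < everything):
  sorted[0] = $qqqqppqpqqqpppq
  sorted[1] = pppq$qqqqppqpqqq
  sorted[2] = ppq$qqqqppqpqqqp
  sorted[3] = ppqpqqqpppq$qqqq
  sorted[4] = pq$qqqqppqpqqqpp
  sorted[5] = pqpqqqpppq$qqqqp
  sorted[6] = pqqqpppq$qqqqppq
  sorted[7] = q$qqqqppqpqqqppp
  sorted[8] = qpppq$qqqqppqpqq
  sorted[9] = qppqpqqqpppq$qqq
  sorted[10] = qpqqqpppq$qqqqpp
  sorted[11] = qqpppq$qqqqppqpq
  sorted[12] = qqppqpqqqpppq$qq
  sorted[13] = qqqpppq$qqqqppqp
  sorted[14] = qqqppqpqqqpppq$q
  sorted[15] = qqqqppqpqqqpppq$
sorted[4] = pq$qqqqppqpqqqpp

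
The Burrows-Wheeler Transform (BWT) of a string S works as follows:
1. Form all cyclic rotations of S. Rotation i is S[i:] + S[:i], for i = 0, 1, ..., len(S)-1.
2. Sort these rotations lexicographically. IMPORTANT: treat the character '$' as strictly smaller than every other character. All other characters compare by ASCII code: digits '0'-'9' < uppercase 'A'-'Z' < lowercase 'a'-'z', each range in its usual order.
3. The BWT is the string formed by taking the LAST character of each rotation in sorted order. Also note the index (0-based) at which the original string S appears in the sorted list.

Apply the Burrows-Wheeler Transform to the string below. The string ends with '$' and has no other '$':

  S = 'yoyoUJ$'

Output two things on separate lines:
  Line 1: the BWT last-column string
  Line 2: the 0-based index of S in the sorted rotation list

Answer: JUoyyo$
6

Derivation:
All 7 rotations (rotation i = S[i:]+S[:i]):
  rot[0] = yoyoUJ$
  rot[1] = oyoUJ$y
  rot[2] = yoUJ$yo
  rot[3] = oUJ$yoy
  rot[4] = UJ$yoyo
  rot[5] = J$yoyoU
  rot[6] = $yoyoUJ
Sorted (with $ < everything):
  sorted[0] = $yoyoUJ  (last char: 'J')
  sorted[1] = J$yoyoU  (last char: 'U')
  sorted[2] = UJ$yoyo  (last char: 'o')
  sorted[3] = oUJ$yoy  (last char: 'y')
  sorted[4] = oyoUJ$y  (last char: 'y')
  sorted[5] = yoUJ$yo  (last char: 'o')
  sorted[6] = yoyoUJ$  (last char: '$')
Last column: JUoyyo$
Original string S is at sorted index 6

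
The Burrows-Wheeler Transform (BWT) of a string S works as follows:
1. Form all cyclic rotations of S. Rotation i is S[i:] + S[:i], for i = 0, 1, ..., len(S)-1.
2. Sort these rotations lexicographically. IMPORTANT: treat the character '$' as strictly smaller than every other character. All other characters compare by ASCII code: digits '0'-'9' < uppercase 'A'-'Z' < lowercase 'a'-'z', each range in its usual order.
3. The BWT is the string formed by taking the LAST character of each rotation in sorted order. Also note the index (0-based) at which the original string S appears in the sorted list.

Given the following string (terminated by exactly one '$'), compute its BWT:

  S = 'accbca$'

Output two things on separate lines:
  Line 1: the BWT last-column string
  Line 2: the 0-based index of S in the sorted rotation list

Answer: ac$cbca
2

Derivation:
All 7 rotations (rotation i = S[i:]+S[:i]):
  rot[0] = accbca$
  rot[1] = ccbca$a
  rot[2] = cbca$ac
  rot[3] = bca$acc
  rot[4] = ca$accb
  rot[5] = a$accbc
  rot[6] = $accbca
Sorted (with $ < everything):
  sorted[0] = $accbca  (last char: 'a')
  sorted[1] = a$accbc  (last char: 'c')
  sorted[2] = accbca$  (last char: '$')
  sorted[3] = bca$acc  (last char: 'c')
  sorted[4] = ca$accb  (last char: 'b')
  sorted[5] = cbca$ac  (last char: 'c')
  sorted[6] = ccbca$a  (last char: 'a')
Last column: ac$cbca
Original string S is at sorted index 2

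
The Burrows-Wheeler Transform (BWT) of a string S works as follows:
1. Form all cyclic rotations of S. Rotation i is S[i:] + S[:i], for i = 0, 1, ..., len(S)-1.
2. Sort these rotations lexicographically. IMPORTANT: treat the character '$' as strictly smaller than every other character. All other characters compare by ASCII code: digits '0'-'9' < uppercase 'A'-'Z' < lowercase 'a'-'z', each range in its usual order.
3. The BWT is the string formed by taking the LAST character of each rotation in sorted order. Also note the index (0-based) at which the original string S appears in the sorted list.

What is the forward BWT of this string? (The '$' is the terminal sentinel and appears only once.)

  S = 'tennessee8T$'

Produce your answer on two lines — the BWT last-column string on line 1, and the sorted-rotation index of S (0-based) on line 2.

Answer: Te8estnnese$
11

Derivation:
All 12 rotations (rotation i = S[i:]+S[:i]):
  rot[0] = tennessee8T$
  rot[1] = ennessee8T$t
  rot[2] = nnessee8T$te
  rot[3] = nessee8T$ten
  rot[4] = essee8T$tenn
  rot[5] = ssee8T$tenne
  rot[6] = see8T$tennes
  rot[7] = ee8T$tenness
  rot[8] = e8T$tennesse
  rot[9] = 8T$tennessee
  rot[10] = T$tennessee8
  rot[11] = $tennessee8T
Sorted (with $ < everything):
  sorted[0] = $tennessee8T  (last char: 'T')
  sorted[1] = 8T$tennessee  (last char: 'e')
  sorted[2] = T$tennessee8  (last char: '8')
  sorted[3] = e8T$tennesse  (last char: 'e')
  sorted[4] = ee8T$tenness  (last char: 's')
  sorted[5] = ennessee8T$t  (last char: 't')
  sorted[6] = essee8T$tenn  (last char: 'n')
  sorted[7] = nessee8T$ten  (last char: 'n')
  sorted[8] = nnessee8T$te  (last char: 'e')
  sorted[9] = see8T$tennes  (last char: 's')
  sorted[10] = ssee8T$tenne  (last char: 'e')
  sorted[11] = tennessee8T$  (last char: '$')
Last column: Te8estnnese$
Original string S is at sorted index 11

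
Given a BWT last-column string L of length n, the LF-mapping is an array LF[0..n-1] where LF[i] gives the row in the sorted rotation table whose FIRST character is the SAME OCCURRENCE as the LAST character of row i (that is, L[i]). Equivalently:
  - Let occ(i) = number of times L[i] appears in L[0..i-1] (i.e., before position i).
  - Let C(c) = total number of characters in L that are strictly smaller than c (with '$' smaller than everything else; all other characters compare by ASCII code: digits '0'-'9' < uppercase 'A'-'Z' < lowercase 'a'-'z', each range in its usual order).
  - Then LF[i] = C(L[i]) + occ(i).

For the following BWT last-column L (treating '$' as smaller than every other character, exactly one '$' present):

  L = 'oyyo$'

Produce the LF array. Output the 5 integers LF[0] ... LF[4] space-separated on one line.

Answer: 1 3 4 2 0

Derivation:
Char counts: '$':1, 'o':2, 'y':2
C (first-col start): C('$')=0, C('o')=1, C('y')=3
L[0]='o': occ=0, LF[0]=C('o')+0=1+0=1
L[1]='y': occ=0, LF[1]=C('y')+0=3+0=3
L[2]='y': occ=1, LF[2]=C('y')+1=3+1=4
L[3]='o': occ=1, LF[3]=C('o')+1=1+1=2
L[4]='$': occ=0, LF[4]=C('$')+0=0+0=0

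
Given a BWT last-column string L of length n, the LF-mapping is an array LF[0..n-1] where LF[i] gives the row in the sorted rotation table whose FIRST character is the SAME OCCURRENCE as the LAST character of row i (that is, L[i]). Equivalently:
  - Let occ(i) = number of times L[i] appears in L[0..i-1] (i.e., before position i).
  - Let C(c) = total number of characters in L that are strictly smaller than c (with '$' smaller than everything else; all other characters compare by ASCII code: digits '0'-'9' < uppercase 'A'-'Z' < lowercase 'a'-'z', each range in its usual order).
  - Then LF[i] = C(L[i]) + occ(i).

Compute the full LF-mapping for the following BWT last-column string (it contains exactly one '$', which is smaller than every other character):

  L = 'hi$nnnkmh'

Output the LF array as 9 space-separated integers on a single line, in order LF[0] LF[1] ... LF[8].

Char counts: '$':1, 'h':2, 'i':1, 'k':1, 'm':1, 'n':3
C (first-col start): C('$')=0, C('h')=1, C('i')=3, C('k')=4, C('m')=5, C('n')=6
L[0]='h': occ=0, LF[0]=C('h')+0=1+0=1
L[1]='i': occ=0, LF[1]=C('i')+0=3+0=3
L[2]='$': occ=0, LF[2]=C('$')+0=0+0=0
L[3]='n': occ=0, LF[3]=C('n')+0=6+0=6
L[4]='n': occ=1, LF[4]=C('n')+1=6+1=7
L[5]='n': occ=2, LF[5]=C('n')+2=6+2=8
L[6]='k': occ=0, LF[6]=C('k')+0=4+0=4
L[7]='m': occ=0, LF[7]=C('m')+0=5+0=5
L[8]='h': occ=1, LF[8]=C('h')+1=1+1=2

Answer: 1 3 0 6 7 8 4 5 2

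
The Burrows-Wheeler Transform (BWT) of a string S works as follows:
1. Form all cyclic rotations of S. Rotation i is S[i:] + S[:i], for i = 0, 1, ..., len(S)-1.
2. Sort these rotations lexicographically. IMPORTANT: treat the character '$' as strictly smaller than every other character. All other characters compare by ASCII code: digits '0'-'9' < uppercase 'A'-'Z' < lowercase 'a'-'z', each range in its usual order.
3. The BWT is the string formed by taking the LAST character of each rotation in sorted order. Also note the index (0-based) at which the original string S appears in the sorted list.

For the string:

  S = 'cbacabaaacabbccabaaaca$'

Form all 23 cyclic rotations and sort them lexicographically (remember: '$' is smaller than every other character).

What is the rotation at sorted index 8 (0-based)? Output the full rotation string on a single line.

All 23 rotations (rotation i = S[i:]+S[:i]):
  rot[0] = cbacabaaacabbccabaaaca$
  rot[1] = bacabaaacabbccabaaaca$c
  rot[2] = acabaaacabbccabaaaca$cb
  rot[3] = cabaaacabbccabaaaca$cba
  rot[4] = abaaacabbccabaaaca$cbac
  rot[5] = baaacabbccabaaaca$cbaca
  rot[6] = aaacabbccabaaaca$cbacab
  rot[7] = aacabbccabaaaca$cbacaba
  rot[8] = acabbccabaaaca$cbacabaa
  rot[9] = cabbccabaaaca$cbacabaaa
  rot[10] = abbccabaaaca$cbacabaaac
  rot[11] = bbccabaaaca$cbacabaaaca
  rot[12] = bccabaaaca$cbacabaaacab
  rot[13] = ccabaaaca$cbacabaaacabb
  rot[14] = cabaaaca$cbacabaaacabbc
  rot[15] = abaaaca$cbacabaaacabbcc
  rot[16] = baaaca$cbacabaaacabbcca
  rot[17] = aaaca$cbacabaaacabbccab
  rot[18] = aaca$cbacabaaacabbccaba
  rot[19] = aca$cbacabaaacabbccabaa
  rot[20] = ca$cbacabaaacabbccabaaa
  rot[21] = a$cbacabaaacabbccabaaac
  rot[22] = $cbacabaaacabbccabaaaca
Sorted (with $ < everything):
  sorted[0] = $cbacabaaacabbccabaaaca
  sorted[1] = a$cbacabaaacabbccabaaac
  sorted[2] = aaaca$cbacabaaacabbccab
  sorted[3] = aaacabbccabaaaca$cbacab
  sorted[4] = aaca$cbacabaaacabbccaba
  sorted[5] = aacabbccabaaaca$cbacaba
  sorted[6] = abaaaca$cbacabaaacabbcc
  sorted[7] = abaaacabbccabaaaca$cbac
  sorted[8] = abbccabaaaca$cbacabaaac
  sorted[9] = aca$cbacabaaacabbccabaa
  sorted[10] = acabaaacabbccabaaaca$cb
  sorted[11] = acabbccabaaaca$cbacabaa
  sorted[12] = baaaca$cbacabaaacabbcca
  sorted[13] = baaacabbccabaaaca$cbaca
  sorted[14] = bacabaaacabbccabaaaca$c
  sorted[15] = bbccabaaaca$cbacabaaaca
  sorted[16] = bccabaaaca$cbacabaaacab
  sorted[17] = ca$cbacabaaacabbccabaaa
  sorted[18] = cabaaaca$cbacabaaacabbc
  sorted[19] = cabaaacabbccabaaaca$cba
  sorted[20] = cabbccabaaaca$cbacabaaa
  sorted[21] = cbacabaaacabbccabaaaca$
  sorted[22] = ccabaaaca$cbacabaaacabb
sorted[8] = abbccabaaaca$cbacabaaac

Answer: abbccabaaaca$cbacabaaac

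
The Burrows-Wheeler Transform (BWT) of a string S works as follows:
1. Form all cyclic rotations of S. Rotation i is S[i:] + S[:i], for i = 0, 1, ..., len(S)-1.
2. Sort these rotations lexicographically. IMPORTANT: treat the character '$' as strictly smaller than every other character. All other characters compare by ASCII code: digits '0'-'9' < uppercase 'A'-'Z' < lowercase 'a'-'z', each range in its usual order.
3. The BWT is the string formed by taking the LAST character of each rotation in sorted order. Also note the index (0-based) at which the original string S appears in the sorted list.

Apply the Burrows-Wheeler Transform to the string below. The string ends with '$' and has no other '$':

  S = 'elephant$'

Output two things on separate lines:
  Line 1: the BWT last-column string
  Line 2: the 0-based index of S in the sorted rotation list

Answer: th$lpeaen
2

Derivation:
All 9 rotations (rotation i = S[i:]+S[:i]):
  rot[0] = elephant$
  rot[1] = lephant$e
  rot[2] = ephant$el
  rot[3] = phant$ele
  rot[4] = hant$elep
  rot[5] = ant$eleph
  rot[6] = nt$elepha
  rot[7] = t$elephan
  rot[8] = $elephant
Sorted (with $ < everything):
  sorted[0] = $elephant  (last char: 't')
  sorted[1] = ant$eleph  (last char: 'h')
  sorted[2] = elephant$  (last char: '$')
  sorted[3] = ephant$el  (last char: 'l')
  sorted[4] = hant$elep  (last char: 'p')
  sorted[5] = lephant$e  (last char: 'e')
  sorted[6] = nt$elepha  (last char: 'a')
  sorted[7] = phant$ele  (last char: 'e')
  sorted[8] = t$elephan  (last char: 'n')
Last column: th$lpeaen
Original string S is at sorted index 2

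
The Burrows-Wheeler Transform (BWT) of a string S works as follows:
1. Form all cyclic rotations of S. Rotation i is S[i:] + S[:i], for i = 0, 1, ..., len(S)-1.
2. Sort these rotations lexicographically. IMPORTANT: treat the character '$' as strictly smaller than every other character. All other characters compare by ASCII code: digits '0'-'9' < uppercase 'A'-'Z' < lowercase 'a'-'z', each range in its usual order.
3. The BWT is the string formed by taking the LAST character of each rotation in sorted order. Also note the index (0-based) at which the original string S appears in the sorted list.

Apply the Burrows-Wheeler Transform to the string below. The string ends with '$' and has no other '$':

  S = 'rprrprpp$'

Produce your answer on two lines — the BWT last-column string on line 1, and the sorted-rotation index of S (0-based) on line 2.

All 9 rotations (rotation i = S[i:]+S[:i]):
  rot[0] = rprrprpp$
  rot[1] = prrprpp$r
  rot[2] = rrprpp$rp
  rot[3] = rprpp$rpr
  rot[4] = prpp$rprr
  rot[5] = rpp$rprrp
  rot[6] = pp$rprrpr
  rot[7] = p$rprrprp
  rot[8] = $rprrprpp
Sorted (with $ < everything):
  sorted[0] = $rprrprpp  (last char: 'p')
  sorted[1] = p$rprrprp  (last char: 'p')
  sorted[2] = pp$rprrpr  (last char: 'r')
  sorted[3] = prpp$rprr  (last char: 'r')
  sorted[4] = prrprpp$r  (last char: 'r')
  sorted[5] = rpp$rprrp  (last char: 'p')
  sorted[6] = rprpp$rpr  (last char: 'r')
  sorted[7] = rprrprpp$  (last char: '$')
  sorted[8] = rrprpp$rp  (last char: 'p')
Last column: pprrrpr$p
Original string S is at sorted index 7

Answer: pprrrpr$p
7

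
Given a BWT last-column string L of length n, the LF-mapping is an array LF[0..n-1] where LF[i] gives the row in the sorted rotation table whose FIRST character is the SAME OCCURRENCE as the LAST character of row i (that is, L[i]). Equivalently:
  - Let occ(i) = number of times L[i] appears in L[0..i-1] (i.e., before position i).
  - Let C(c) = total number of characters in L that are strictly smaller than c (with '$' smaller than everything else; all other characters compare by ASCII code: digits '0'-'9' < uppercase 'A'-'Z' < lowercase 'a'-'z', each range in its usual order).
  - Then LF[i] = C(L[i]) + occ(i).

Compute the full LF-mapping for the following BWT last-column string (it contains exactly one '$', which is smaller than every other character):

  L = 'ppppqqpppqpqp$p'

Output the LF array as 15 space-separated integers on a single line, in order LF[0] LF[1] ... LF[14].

Char counts: '$':1, 'p':10, 'q':4
C (first-col start): C('$')=0, C('p')=1, C('q')=11
L[0]='p': occ=0, LF[0]=C('p')+0=1+0=1
L[1]='p': occ=1, LF[1]=C('p')+1=1+1=2
L[2]='p': occ=2, LF[2]=C('p')+2=1+2=3
L[3]='p': occ=3, LF[3]=C('p')+3=1+3=4
L[4]='q': occ=0, LF[4]=C('q')+0=11+0=11
L[5]='q': occ=1, LF[5]=C('q')+1=11+1=12
L[6]='p': occ=4, LF[6]=C('p')+4=1+4=5
L[7]='p': occ=5, LF[7]=C('p')+5=1+5=6
L[8]='p': occ=6, LF[8]=C('p')+6=1+6=7
L[9]='q': occ=2, LF[9]=C('q')+2=11+2=13
L[10]='p': occ=7, LF[10]=C('p')+7=1+7=8
L[11]='q': occ=3, LF[11]=C('q')+3=11+3=14
L[12]='p': occ=8, LF[12]=C('p')+8=1+8=9
L[13]='$': occ=0, LF[13]=C('$')+0=0+0=0
L[14]='p': occ=9, LF[14]=C('p')+9=1+9=10

Answer: 1 2 3 4 11 12 5 6 7 13 8 14 9 0 10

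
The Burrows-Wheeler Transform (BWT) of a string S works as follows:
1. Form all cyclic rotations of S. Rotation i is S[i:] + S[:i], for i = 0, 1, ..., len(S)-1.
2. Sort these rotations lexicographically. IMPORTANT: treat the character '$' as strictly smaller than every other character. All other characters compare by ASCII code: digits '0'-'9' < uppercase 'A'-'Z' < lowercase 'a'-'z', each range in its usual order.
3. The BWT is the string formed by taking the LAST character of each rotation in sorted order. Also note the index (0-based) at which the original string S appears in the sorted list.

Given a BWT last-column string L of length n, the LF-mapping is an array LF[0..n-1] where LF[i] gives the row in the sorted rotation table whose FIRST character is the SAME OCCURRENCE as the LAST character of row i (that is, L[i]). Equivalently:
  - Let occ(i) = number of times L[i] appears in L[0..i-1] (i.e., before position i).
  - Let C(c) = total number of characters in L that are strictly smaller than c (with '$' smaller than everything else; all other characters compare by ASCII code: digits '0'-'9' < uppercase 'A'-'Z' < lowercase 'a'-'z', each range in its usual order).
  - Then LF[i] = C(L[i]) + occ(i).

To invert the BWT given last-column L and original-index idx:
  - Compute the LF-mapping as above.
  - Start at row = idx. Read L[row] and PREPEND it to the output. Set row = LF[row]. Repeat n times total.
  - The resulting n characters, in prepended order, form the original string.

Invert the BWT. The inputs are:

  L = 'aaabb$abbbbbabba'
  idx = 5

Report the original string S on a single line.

LF mapping: 1 2 3 7 8 0 4 9 10 11 12 13 5 14 15 6
Walk LF starting at row 5, prepending L[row]:
  step 1: row=5, L[5]='$', prepend. Next row=LF[5]=0
  step 2: row=0, L[0]='a', prepend. Next row=LF[0]=1
  step 3: row=1, L[1]='a', prepend. Next row=LF[1]=2
  step 4: row=2, L[2]='a', prepend. Next row=LF[2]=3
  step 5: row=3, L[3]='b', prepend. Next row=LF[3]=7
  step 6: row=7, L[7]='b', prepend. Next row=LF[7]=9
  step 7: row=9, L[9]='b', prepend. Next row=LF[9]=11
  step 8: row=11, L[11]='b', prepend. Next row=LF[11]=13
  step 9: row=13, L[13]='b', prepend. Next row=LF[13]=14
  step 10: row=14, L[14]='b', prepend. Next row=LF[14]=15
  step 11: row=15, L[15]='a', prepend. Next row=LF[15]=6
  step 12: row=6, L[6]='a', prepend. Next row=LF[6]=4
  step 13: row=4, L[4]='b', prepend. Next row=LF[4]=8
  step 14: row=8, L[8]='b', prepend. Next row=LF[8]=10
  step 15: row=10, L[10]='b', prepend. Next row=LF[10]=12
  step 16: row=12, L[12]='a', prepend. Next row=LF[12]=5
Reversed output: abbbaabbbbbbaaa$

Answer: abbbaabbbbbbaaa$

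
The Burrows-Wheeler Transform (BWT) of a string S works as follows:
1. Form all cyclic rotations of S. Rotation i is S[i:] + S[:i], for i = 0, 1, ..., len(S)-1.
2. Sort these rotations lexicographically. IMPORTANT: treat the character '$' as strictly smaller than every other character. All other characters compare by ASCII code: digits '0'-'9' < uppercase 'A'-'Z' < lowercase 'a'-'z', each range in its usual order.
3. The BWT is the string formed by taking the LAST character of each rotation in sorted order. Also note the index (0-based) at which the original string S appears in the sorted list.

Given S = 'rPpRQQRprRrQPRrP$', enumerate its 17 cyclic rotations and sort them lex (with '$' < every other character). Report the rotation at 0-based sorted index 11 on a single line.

Answer: pRQQRprRrQPRrP$rP

Derivation:
All 17 rotations (rotation i = S[i:]+S[:i]):
  rot[0] = rPpRQQRprRrQPRrP$
  rot[1] = PpRQQRprRrQPRrP$r
  rot[2] = pRQQRprRrQPRrP$rP
  rot[3] = RQQRprRrQPRrP$rPp
  rot[4] = QQRprRrQPRrP$rPpR
  rot[5] = QRprRrQPRrP$rPpRQ
  rot[6] = RprRrQPRrP$rPpRQQ
  rot[7] = prRrQPRrP$rPpRQQR
  rot[8] = rRrQPRrP$rPpRQQRp
  rot[9] = RrQPRrP$rPpRQQRpr
  rot[10] = rQPRrP$rPpRQQRprR
  rot[11] = QPRrP$rPpRQQRprRr
  rot[12] = PRrP$rPpRQQRprRrQ
  rot[13] = RrP$rPpRQQRprRrQP
  rot[14] = rP$rPpRQQRprRrQPR
  rot[15] = P$rPpRQQRprRrQPRr
  rot[16] = $rPpRQQRprRrQPRrP
Sorted (with $ < everything):
  sorted[0] = $rPpRQQRprRrQPRrP
  sorted[1] = P$rPpRQQRprRrQPRr
  sorted[2] = PRrP$rPpRQQRprRrQ
  sorted[3] = PpRQQRprRrQPRrP$r
  sorted[4] = QPRrP$rPpRQQRprRr
  sorted[5] = QQRprRrQPRrP$rPpR
  sorted[6] = QRprRrQPRrP$rPpRQ
  sorted[7] = RQQRprRrQPRrP$rPp
  sorted[8] = RprRrQPRrP$rPpRQQ
  sorted[9] = RrP$rPpRQQRprRrQP
  sorted[10] = RrQPRrP$rPpRQQRpr
  sorted[11] = pRQQRprRrQPRrP$rP
  sorted[12] = prRrQPRrP$rPpRQQR
  sorted[13] = rP$rPpRQQRprRrQPR
  sorted[14] = rPpRQQRprRrQPRrP$
  sorted[15] = rQPRrP$rPpRQQRprR
  sorted[16] = rRrQPRrP$rPpRQQRp
sorted[11] = pRQQRprRrQPRrP$rP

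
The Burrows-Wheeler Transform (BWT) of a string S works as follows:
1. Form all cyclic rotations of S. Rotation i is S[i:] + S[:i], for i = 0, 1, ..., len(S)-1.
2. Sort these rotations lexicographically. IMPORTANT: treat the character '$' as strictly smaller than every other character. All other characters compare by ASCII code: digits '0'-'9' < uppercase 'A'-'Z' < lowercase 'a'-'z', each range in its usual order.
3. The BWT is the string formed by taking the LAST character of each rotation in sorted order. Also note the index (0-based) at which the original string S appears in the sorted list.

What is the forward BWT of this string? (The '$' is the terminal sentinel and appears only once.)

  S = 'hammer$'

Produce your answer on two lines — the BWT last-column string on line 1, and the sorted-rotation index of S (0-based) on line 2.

All 7 rotations (rotation i = S[i:]+S[:i]):
  rot[0] = hammer$
  rot[1] = ammer$h
  rot[2] = mmer$ha
  rot[3] = mer$ham
  rot[4] = er$hamm
  rot[5] = r$hamme
  rot[6] = $hammer
Sorted (with $ < everything):
  sorted[0] = $hammer  (last char: 'r')
  sorted[1] = ammer$h  (last char: 'h')
  sorted[2] = er$hamm  (last char: 'm')
  sorted[3] = hammer$  (last char: '$')
  sorted[4] = mer$ham  (last char: 'm')
  sorted[5] = mmer$ha  (last char: 'a')
  sorted[6] = r$hamme  (last char: 'e')
Last column: rhm$mae
Original string S is at sorted index 3

Answer: rhm$mae
3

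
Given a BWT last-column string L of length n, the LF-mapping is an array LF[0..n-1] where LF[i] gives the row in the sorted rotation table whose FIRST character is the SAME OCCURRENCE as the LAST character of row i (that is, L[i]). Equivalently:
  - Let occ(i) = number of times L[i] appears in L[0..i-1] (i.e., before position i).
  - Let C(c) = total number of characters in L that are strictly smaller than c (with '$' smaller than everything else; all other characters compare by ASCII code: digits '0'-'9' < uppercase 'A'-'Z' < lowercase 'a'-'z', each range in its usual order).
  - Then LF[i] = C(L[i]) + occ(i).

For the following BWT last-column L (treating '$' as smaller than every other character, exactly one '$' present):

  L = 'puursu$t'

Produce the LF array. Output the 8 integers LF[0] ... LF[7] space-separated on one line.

Char counts: '$':1, 'p':1, 'r':1, 's':1, 't':1, 'u':3
C (first-col start): C('$')=0, C('p')=1, C('r')=2, C('s')=3, C('t')=4, C('u')=5
L[0]='p': occ=0, LF[0]=C('p')+0=1+0=1
L[1]='u': occ=0, LF[1]=C('u')+0=5+0=5
L[2]='u': occ=1, LF[2]=C('u')+1=5+1=6
L[3]='r': occ=0, LF[3]=C('r')+0=2+0=2
L[4]='s': occ=0, LF[4]=C('s')+0=3+0=3
L[5]='u': occ=2, LF[5]=C('u')+2=5+2=7
L[6]='$': occ=0, LF[6]=C('$')+0=0+0=0
L[7]='t': occ=0, LF[7]=C('t')+0=4+0=4

Answer: 1 5 6 2 3 7 0 4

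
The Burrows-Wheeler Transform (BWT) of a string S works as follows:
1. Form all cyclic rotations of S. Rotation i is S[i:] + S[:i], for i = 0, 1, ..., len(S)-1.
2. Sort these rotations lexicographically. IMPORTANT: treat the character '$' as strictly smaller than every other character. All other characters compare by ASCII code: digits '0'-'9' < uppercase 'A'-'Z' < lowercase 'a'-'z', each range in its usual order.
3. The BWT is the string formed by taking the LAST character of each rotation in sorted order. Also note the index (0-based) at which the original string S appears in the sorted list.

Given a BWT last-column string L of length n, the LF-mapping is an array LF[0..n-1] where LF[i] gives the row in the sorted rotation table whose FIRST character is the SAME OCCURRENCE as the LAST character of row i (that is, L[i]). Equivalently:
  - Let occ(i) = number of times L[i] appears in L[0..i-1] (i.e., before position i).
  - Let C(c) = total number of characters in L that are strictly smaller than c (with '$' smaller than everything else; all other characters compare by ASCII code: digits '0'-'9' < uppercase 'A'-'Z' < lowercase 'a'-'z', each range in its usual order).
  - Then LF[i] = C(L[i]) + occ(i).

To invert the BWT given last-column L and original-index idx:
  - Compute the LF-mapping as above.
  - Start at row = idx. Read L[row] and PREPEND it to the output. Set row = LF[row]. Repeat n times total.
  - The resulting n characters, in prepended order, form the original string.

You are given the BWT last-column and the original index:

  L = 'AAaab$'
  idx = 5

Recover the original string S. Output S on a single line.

LF mapping: 1 2 3 4 5 0
Walk LF starting at row 5, prepending L[row]:
  step 1: row=5, L[5]='$', prepend. Next row=LF[5]=0
  step 2: row=0, L[0]='A', prepend. Next row=LF[0]=1
  step 3: row=1, L[1]='A', prepend. Next row=LF[1]=2
  step 4: row=2, L[2]='a', prepend. Next row=LF[2]=3
  step 5: row=3, L[3]='a', prepend. Next row=LF[3]=4
  step 6: row=4, L[4]='b', prepend. Next row=LF[4]=5
Reversed output: baaAA$

Answer: baaAA$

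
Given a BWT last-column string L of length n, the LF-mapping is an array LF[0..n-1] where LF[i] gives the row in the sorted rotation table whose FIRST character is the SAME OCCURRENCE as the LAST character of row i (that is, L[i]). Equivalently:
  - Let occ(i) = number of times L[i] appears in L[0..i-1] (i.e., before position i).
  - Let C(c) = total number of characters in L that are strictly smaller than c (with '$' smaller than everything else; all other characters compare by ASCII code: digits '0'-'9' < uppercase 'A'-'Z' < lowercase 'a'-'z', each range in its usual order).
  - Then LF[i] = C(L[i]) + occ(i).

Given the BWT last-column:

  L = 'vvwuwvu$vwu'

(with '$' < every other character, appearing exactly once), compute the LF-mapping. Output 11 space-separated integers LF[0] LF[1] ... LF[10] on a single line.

Char counts: '$':1, 'u':3, 'v':4, 'w':3
C (first-col start): C('$')=0, C('u')=1, C('v')=4, C('w')=8
L[0]='v': occ=0, LF[0]=C('v')+0=4+0=4
L[1]='v': occ=1, LF[1]=C('v')+1=4+1=5
L[2]='w': occ=0, LF[2]=C('w')+0=8+0=8
L[3]='u': occ=0, LF[3]=C('u')+0=1+0=1
L[4]='w': occ=1, LF[4]=C('w')+1=8+1=9
L[5]='v': occ=2, LF[5]=C('v')+2=4+2=6
L[6]='u': occ=1, LF[6]=C('u')+1=1+1=2
L[7]='$': occ=0, LF[7]=C('$')+0=0+0=0
L[8]='v': occ=3, LF[8]=C('v')+3=4+3=7
L[9]='w': occ=2, LF[9]=C('w')+2=8+2=10
L[10]='u': occ=2, LF[10]=C('u')+2=1+2=3

Answer: 4 5 8 1 9 6 2 0 7 10 3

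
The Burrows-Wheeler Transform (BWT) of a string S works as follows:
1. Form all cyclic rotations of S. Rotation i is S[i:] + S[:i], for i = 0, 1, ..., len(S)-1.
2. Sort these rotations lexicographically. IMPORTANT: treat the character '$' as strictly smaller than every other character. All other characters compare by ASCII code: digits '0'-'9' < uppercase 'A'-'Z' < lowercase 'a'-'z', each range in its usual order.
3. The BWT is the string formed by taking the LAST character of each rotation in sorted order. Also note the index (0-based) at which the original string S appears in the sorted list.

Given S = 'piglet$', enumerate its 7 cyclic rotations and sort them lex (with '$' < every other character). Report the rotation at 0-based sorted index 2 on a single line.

All 7 rotations (rotation i = S[i:]+S[:i]):
  rot[0] = piglet$
  rot[1] = iglet$p
  rot[2] = glet$pi
  rot[3] = let$pig
  rot[4] = et$pigl
  rot[5] = t$pigle
  rot[6] = $piglet
Sorted (with $ < everything):
  sorted[0] = $piglet
  sorted[1] = et$pigl
  sorted[2] = glet$pi
  sorted[3] = iglet$p
  sorted[4] = let$pig
  sorted[5] = piglet$
  sorted[6] = t$pigle
sorted[2] = glet$pi

Answer: glet$pi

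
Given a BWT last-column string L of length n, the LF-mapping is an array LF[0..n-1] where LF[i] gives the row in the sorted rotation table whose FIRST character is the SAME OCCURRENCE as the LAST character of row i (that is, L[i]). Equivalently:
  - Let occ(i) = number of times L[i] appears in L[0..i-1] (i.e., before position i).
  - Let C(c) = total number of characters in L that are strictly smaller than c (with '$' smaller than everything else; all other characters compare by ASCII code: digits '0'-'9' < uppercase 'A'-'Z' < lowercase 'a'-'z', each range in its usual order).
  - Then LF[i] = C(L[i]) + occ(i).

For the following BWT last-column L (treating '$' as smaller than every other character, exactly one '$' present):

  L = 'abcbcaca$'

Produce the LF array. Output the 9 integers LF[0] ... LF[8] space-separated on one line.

Char counts: '$':1, 'a':3, 'b':2, 'c':3
C (first-col start): C('$')=0, C('a')=1, C('b')=4, C('c')=6
L[0]='a': occ=0, LF[0]=C('a')+0=1+0=1
L[1]='b': occ=0, LF[1]=C('b')+0=4+0=4
L[2]='c': occ=0, LF[2]=C('c')+0=6+0=6
L[3]='b': occ=1, LF[3]=C('b')+1=4+1=5
L[4]='c': occ=1, LF[4]=C('c')+1=6+1=7
L[5]='a': occ=1, LF[5]=C('a')+1=1+1=2
L[6]='c': occ=2, LF[6]=C('c')+2=6+2=8
L[7]='a': occ=2, LF[7]=C('a')+2=1+2=3
L[8]='$': occ=0, LF[8]=C('$')+0=0+0=0

Answer: 1 4 6 5 7 2 8 3 0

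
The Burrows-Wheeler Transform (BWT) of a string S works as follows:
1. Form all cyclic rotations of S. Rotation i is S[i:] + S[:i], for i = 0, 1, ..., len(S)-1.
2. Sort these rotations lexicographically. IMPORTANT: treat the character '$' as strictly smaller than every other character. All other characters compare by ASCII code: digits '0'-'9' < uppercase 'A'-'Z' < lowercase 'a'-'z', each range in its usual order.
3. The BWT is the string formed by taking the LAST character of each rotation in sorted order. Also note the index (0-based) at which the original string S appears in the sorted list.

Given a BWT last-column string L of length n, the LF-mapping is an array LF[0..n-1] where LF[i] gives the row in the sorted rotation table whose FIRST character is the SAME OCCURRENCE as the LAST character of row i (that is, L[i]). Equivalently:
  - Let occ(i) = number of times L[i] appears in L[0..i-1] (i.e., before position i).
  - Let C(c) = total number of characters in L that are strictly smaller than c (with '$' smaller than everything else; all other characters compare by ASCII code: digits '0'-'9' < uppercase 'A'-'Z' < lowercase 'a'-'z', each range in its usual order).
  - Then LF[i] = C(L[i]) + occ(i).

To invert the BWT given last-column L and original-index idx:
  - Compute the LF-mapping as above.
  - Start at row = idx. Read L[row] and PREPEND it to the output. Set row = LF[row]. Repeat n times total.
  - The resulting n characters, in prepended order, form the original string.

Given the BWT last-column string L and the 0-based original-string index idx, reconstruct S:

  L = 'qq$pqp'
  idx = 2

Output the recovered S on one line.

LF mapping: 3 4 0 1 5 2
Walk LF starting at row 2, prepending L[row]:
  step 1: row=2, L[2]='$', prepend. Next row=LF[2]=0
  step 2: row=0, L[0]='q', prepend. Next row=LF[0]=3
  step 3: row=3, L[3]='p', prepend. Next row=LF[3]=1
  step 4: row=1, L[1]='q', prepend. Next row=LF[1]=4
  step 5: row=4, L[4]='q', prepend. Next row=LF[4]=5
  step 6: row=5, L[5]='p', prepend. Next row=LF[5]=2
Reversed output: pqqpq$

Answer: pqqpq$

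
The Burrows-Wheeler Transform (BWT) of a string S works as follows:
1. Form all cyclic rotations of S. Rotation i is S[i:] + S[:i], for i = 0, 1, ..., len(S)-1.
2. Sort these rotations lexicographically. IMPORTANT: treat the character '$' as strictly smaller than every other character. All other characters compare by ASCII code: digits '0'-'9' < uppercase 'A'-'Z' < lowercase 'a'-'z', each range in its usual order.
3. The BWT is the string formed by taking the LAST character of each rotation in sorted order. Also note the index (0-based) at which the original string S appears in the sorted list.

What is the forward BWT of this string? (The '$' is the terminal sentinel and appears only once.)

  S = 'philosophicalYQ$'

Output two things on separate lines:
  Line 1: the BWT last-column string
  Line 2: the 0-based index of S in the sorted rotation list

Answer: QYlcipphhaislo$o
14

Derivation:
All 16 rotations (rotation i = S[i:]+S[:i]):
  rot[0] = philosophicalYQ$
  rot[1] = hilosophicalYQ$p
  rot[2] = ilosophicalYQ$ph
  rot[3] = losophicalYQ$phi
  rot[4] = osophicalYQ$phil
  rot[5] = sophicalYQ$philo
  rot[6] = ophicalYQ$philos
  rot[7] = phicalYQ$philoso
  rot[8] = hicalYQ$philosop
  rot[9] = icalYQ$philosoph
  rot[10] = calYQ$philosophi
  rot[11] = alYQ$philosophic
  rot[12] = lYQ$philosophica
  rot[13] = YQ$philosophical
  rot[14] = Q$philosophicalY
  rot[15] = $philosophicalYQ
Sorted (with $ < everything):
  sorted[0] = $philosophicalYQ  (last char: 'Q')
  sorted[1] = Q$philosophicalY  (last char: 'Y')
  sorted[2] = YQ$philosophical  (last char: 'l')
  sorted[3] = alYQ$philosophic  (last char: 'c')
  sorted[4] = calYQ$philosophi  (last char: 'i')
  sorted[5] = hicalYQ$philosop  (last char: 'p')
  sorted[6] = hilosophicalYQ$p  (last char: 'p')
  sorted[7] = icalYQ$philosoph  (last char: 'h')
  sorted[8] = ilosophicalYQ$ph  (last char: 'h')
  sorted[9] = lYQ$philosophica  (last char: 'a')
  sorted[10] = losophicalYQ$phi  (last char: 'i')
  sorted[11] = ophicalYQ$philos  (last char: 's')
  sorted[12] = osophicalYQ$phil  (last char: 'l')
  sorted[13] = phicalYQ$philoso  (last char: 'o')
  sorted[14] = philosophicalYQ$  (last char: '$')
  sorted[15] = sophicalYQ$philo  (last char: 'o')
Last column: QYlcipphhaislo$o
Original string S is at sorted index 14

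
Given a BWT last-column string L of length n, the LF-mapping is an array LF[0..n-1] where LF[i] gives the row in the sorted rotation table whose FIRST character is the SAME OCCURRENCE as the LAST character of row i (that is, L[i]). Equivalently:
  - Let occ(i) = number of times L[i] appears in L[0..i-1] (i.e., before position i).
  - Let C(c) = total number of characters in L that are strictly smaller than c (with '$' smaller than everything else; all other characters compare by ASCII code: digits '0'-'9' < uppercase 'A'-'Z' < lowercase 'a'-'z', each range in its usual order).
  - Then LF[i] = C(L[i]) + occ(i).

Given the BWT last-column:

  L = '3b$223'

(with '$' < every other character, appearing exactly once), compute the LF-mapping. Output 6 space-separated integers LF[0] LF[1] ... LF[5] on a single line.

Char counts: '$':1, '2':2, '3':2, 'b':1
C (first-col start): C('$')=0, C('2')=1, C('3')=3, C('b')=5
L[0]='3': occ=0, LF[0]=C('3')+0=3+0=3
L[1]='b': occ=0, LF[1]=C('b')+0=5+0=5
L[2]='$': occ=0, LF[2]=C('$')+0=0+0=0
L[3]='2': occ=0, LF[3]=C('2')+0=1+0=1
L[4]='2': occ=1, LF[4]=C('2')+1=1+1=2
L[5]='3': occ=1, LF[5]=C('3')+1=3+1=4

Answer: 3 5 0 1 2 4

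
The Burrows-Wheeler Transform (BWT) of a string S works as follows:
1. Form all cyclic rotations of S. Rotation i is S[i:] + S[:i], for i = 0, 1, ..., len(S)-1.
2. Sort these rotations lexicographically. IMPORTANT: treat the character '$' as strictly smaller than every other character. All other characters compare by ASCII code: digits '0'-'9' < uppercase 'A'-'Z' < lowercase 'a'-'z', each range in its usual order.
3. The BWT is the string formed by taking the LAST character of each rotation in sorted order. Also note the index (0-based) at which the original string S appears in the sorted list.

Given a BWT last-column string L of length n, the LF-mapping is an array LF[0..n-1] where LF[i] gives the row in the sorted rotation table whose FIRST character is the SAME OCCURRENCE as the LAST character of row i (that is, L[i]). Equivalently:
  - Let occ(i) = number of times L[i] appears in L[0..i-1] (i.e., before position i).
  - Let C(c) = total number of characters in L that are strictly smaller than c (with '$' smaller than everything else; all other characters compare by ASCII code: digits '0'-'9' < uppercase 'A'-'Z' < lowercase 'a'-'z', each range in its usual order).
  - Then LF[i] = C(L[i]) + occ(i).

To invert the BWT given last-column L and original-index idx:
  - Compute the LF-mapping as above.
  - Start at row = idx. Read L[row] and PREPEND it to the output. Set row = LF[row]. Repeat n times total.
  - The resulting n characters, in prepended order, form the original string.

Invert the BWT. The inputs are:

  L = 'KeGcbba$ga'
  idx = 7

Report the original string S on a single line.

Answer: cabbageGK$

Derivation:
LF mapping: 2 8 1 7 5 6 3 0 9 4
Walk LF starting at row 7, prepending L[row]:
  step 1: row=7, L[7]='$', prepend. Next row=LF[7]=0
  step 2: row=0, L[0]='K', prepend. Next row=LF[0]=2
  step 3: row=2, L[2]='G', prepend. Next row=LF[2]=1
  step 4: row=1, L[1]='e', prepend. Next row=LF[1]=8
  step 5: row=8, L[8]='g', prepend. Next row=LF[8]=9
  step 6: row=9, L[9]='a', prepend. Next row=LF[9]=4
  step 7: row=4, L[4]='b', prepend. Next row=LF[4]=5
  step 8: row=5, L[5]='b', prepend. Next row=LF[5]=6
  step 9: row=6, L[6]='a', prepend. Next row=LF[6]=3
  step 10: row=3, L[3]='c', prepend. Next row=LF[3]=7
Reversed output: cabbageGK$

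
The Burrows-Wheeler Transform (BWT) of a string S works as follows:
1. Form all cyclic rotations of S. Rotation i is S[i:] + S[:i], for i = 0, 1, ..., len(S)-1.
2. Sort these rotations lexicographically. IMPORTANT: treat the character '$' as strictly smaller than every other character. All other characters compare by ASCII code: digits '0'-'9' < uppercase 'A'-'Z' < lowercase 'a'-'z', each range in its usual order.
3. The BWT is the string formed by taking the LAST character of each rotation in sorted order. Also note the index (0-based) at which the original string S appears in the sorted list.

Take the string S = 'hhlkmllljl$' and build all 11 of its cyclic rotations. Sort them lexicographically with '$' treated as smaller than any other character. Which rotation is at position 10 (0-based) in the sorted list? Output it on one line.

Answer: mllljl$hhlk

Derivation:
All 11 rotations (rotation i = S[i:]+S[:i]):
  rot[0] = hhlkmllljl$
  rot[1] = hlkmllljl$h
  rot[2] = lkmllljl$hh
  rot[3] = kmllljl$hhl
  rot[4] = mllljl$hhlk
  rot[5] = llljl$hhlkm
  rot[6] = lljl$hhlkml
  rot[7] = ljl$hhlkmll
  rot[8] = jl$hhlkmlll
  rot[9] = l$hhlkmlllj
  rot[10] = $hhlkmllljl
Sorted (with $ < everything):
  sorted[0] = $hhlkmllljl
  sorted[1] = hhlkmllljl$
  sorted[2] = hlkmllljl$h
  sorted[3] = jl$hhlkmlll
  sorted[4] = kmllljl$hhl
  sorted[5] = l$hhlkmlllj
  sorted[6] = ljl$hhlkmll
  sorted[7] = lkmllljl$hh
  sorted[8] = lljl$hhlkml
  sorted[9] = llljl$hhlkm
  sorted[10] = mllljl$hhlk
sorted[10] = mllljl$hhlk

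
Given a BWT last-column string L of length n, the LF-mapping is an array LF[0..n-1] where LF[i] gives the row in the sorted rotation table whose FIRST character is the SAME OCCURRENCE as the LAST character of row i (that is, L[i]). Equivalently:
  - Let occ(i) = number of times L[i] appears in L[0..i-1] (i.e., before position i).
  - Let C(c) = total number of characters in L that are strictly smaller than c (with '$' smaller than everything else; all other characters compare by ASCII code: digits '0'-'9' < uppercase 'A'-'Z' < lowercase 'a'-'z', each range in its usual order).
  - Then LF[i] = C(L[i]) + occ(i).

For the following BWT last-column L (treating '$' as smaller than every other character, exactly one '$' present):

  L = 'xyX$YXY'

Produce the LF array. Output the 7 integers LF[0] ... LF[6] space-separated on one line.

Char counts: '$':1, 'X':2, 'Y':2, 'x':1, 'y':1
C (first-col start): C('$')=0, C('X')=1, C('Y')=3, C('x')=5, C('y')=6
L[0]='x': occ=0, LF[0]=C('x')+0=5+0=5
L[1]='y': occ=0, LF[1]=C('y')+0=6+0=6
L[2]='X': occ=0, LF[2]=C('X')+0=1+0=1
L[3]='$': occ=0, LF[3]=C('$')+0=0+0=0
L[4]='Y': occ=0, LF[4]=C('Y')+0=3+0=3
L[5]='X': occ=1, LF[5]=C('X')+1=1+1=2
L[6]='Y': occ=1, LF[6]=C('Y')+1=3+1=4

Answer: 5 6 1 0 3 2 4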